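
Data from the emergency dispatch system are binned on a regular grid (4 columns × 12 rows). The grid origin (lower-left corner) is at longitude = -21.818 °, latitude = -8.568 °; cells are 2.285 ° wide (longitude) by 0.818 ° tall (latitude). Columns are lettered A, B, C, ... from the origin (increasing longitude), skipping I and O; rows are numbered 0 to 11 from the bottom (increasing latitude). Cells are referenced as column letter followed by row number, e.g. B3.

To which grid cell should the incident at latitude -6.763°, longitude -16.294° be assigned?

Column index: ⌊(-16.294 − -21.818) / 2.285⌋ = ⌊2.418⌋ = 2 → column C
Row offset from origin: ⌊(-6.763 − -8.568) / 0.818⌋ = ⌊2.207⌋ = 2 → row 2

C2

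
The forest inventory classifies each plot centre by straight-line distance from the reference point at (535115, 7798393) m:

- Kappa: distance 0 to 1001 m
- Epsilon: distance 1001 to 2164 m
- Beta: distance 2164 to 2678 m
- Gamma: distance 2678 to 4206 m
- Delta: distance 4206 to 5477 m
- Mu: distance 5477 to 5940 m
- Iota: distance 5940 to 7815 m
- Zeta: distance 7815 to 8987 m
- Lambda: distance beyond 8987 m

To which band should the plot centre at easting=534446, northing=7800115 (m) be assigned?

Distance = √((534446−535115)² + (7800115−7798393)²) = √(447561.000 + 2965284.000) = 1847.389 m.
1001 ≤ 1847.389 < 2164 → Epsilon.

Epsilon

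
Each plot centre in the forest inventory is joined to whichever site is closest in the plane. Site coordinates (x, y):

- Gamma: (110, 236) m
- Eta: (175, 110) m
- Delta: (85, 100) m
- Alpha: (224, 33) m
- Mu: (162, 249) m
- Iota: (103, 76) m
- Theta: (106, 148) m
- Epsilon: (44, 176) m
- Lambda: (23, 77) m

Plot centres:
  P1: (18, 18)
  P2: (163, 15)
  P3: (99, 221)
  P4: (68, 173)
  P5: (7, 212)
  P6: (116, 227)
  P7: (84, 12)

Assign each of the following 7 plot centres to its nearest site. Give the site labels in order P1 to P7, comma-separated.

P1 → Lambda (d²=3506.00)
P2 → Alpha (d²=4045.00)
P3 → Gamma (d²=346.00)
P4 → Epsilon (d²=585.00)
P5 → Epsilon (d²=2665.00)
P6 → Gamma (d²=117.00)
P7 → Iota (d²=4457.00)

Lambda, Alpha, Gamma, Epsilon, Epsilon, Gamma, Iota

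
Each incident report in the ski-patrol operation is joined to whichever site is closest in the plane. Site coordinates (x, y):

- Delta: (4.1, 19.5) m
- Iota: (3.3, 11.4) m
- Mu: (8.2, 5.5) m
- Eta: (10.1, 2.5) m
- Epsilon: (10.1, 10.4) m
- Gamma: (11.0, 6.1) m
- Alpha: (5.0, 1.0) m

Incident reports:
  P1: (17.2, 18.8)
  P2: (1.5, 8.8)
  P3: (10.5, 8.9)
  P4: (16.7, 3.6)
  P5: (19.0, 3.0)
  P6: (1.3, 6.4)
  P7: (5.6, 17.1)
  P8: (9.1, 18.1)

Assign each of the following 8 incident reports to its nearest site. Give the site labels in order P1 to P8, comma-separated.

P1 → Epsilon (d²=120.97)
P2 → Iota (d²=10.00)
P3 → Epsilon (d²=2.41)
P4 → Gamma (d²=38.74)
P5 → Gamma (d²=73.61)
P6 → Iota (d²=29.00)
P7 → Delta (d²=8.01)
P8 → Delta (d²=26.96)

Epsilon, Iota, Epsilon, Gamma, Gamma, Iota, Delta, Delta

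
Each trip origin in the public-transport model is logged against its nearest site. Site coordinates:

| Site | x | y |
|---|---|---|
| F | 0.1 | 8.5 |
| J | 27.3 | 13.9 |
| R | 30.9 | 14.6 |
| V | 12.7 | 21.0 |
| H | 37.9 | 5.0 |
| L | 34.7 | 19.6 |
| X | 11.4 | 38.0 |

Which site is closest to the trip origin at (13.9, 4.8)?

Squared distances to each site:
F: 204.130; J: 262.370; R: 385.040; V: 263.880; H: 576.040; L: 651.680; X: 1108.490.
Minimum at F.

F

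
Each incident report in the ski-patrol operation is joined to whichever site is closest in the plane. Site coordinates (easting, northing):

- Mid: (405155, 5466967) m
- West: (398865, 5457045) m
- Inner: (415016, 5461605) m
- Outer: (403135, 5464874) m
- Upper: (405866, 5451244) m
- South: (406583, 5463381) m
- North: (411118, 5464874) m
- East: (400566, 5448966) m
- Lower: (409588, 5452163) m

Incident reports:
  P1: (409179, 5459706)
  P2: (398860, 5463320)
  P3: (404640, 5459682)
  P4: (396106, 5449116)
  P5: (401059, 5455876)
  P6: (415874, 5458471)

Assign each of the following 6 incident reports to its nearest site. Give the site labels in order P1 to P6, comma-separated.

South, Outer, South, East, West, Inner

P1 → South (d²=20244841.00)
P2 → Outer (d²=20690541.00)
P3 → South (d²=17457850.00)
P4 → East (d²=19914100.00)
P5 → West (d²=6180197.00)
P6 → Inner (d²=10558120.00)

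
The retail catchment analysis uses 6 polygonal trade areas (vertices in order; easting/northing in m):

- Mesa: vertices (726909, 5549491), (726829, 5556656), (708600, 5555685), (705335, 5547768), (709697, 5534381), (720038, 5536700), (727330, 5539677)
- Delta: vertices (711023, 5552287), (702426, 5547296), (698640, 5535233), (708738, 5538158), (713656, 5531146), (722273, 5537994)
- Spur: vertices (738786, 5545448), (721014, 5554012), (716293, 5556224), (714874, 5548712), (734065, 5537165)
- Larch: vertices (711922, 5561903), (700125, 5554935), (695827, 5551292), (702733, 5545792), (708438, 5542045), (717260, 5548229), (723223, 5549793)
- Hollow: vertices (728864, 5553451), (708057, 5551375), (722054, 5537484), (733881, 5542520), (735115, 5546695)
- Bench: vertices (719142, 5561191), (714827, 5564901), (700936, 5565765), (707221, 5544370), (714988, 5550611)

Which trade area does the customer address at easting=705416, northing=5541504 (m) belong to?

Delta

Cast a ray rightward from (705416, 5541504). For each polygon, the edges (by vertex number in listed order) whose endpoints lie on opposite sides of northing = 5541504, where each meets that height, and whether that is right or left of the point:
Mesa: 4–5 at easting≈707376.1 (right), 7–1 at easting≈727251.6 (right) → 2 crossings.
Delta: 2–3 at easting≈700608.2 (left), 6–1 at easting≈719510.3 (right) → 1 crossing.
Spur: 4–5 at easting≈726853.6 (right), 5–1 at easting≈736538.1 (right) → 2 crossings.
Larch: no edge straddles that height → 0 crossings.
Hollow: 2–3 at easting≈718003.3 (right), 3–4 at easting≈731494.9 (right) → 2 crossings.
Bench: no edge straddles that height → 0 crossings.
Only Delta has an odd count, so the point is inside Delta.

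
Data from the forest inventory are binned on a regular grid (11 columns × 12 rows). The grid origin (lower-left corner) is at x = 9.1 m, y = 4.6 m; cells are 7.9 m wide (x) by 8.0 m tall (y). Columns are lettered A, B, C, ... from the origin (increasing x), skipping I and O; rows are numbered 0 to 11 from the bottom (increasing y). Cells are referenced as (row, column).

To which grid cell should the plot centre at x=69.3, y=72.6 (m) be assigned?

Column index: ⌊(69.3 − 9.1) / 7.9⌋ = ⌊7.620⌋ = 7 → column H
Row offset from origin: ⌊(72.6 − 4.6) / 8.0⌋ = ⌊8.500⌋ = 8 → row 8

(8, H)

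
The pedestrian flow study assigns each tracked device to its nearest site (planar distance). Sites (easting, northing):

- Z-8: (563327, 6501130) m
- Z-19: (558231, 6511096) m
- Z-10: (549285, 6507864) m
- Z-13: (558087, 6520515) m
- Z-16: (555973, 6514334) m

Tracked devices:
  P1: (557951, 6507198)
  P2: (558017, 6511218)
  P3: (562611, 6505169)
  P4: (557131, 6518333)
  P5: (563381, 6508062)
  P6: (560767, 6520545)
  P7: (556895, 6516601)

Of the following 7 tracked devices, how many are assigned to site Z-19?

3

P1 → Z-19
P2 → Z-19
P3 → Z-8
P4 → Z-13
P5 → Z-19
P6 → Z-13
P7 → Z-16
3 of the 7 go to Z-19.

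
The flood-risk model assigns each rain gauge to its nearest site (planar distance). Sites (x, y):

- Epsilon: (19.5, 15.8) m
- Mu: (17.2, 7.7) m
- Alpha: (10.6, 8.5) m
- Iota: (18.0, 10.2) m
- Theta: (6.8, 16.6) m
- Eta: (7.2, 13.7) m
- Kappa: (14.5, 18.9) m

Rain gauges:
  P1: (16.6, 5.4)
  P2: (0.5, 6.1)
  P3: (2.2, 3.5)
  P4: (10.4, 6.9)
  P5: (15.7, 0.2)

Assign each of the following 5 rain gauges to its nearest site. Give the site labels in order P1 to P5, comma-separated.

Mu, Eta, Alpha, Alpha, Mu

P1 → Mu (d²=5.65)
P2 → Eta (d²=102.65)
P3 → Alpha (d²=95.56)
P4 → Alpha (d²=2.60)
P5 → Mu (d²=58.50)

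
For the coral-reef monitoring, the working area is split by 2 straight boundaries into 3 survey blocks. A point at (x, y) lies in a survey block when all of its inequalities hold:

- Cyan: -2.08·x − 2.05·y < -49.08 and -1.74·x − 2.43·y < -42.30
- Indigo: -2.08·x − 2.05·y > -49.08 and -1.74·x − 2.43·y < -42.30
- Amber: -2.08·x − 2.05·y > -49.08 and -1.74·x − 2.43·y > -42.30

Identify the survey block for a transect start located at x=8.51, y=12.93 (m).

-2.08·8.51 − 2.05·12.93 = -44.207, which is > -49.08
-1.74·8.51 − 2.43·12.93 = -46.227, which is < -42.30
This sign pattern matches Indigo.

Indigo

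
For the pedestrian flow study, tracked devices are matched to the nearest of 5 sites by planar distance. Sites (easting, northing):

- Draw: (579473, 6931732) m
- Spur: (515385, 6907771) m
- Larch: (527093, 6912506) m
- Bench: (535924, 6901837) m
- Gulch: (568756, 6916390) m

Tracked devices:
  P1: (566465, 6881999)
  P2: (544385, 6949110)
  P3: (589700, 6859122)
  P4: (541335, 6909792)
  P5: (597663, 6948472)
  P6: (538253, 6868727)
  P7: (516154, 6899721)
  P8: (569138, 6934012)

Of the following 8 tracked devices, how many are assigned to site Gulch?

P1 → Gulch
P2 → Draw
P3 → Gulch
P4 → Bench
P5 → Draw
P6 → Bench
P7 → Spur
P8 → Draw
2 of the 8 go to Gulch.

2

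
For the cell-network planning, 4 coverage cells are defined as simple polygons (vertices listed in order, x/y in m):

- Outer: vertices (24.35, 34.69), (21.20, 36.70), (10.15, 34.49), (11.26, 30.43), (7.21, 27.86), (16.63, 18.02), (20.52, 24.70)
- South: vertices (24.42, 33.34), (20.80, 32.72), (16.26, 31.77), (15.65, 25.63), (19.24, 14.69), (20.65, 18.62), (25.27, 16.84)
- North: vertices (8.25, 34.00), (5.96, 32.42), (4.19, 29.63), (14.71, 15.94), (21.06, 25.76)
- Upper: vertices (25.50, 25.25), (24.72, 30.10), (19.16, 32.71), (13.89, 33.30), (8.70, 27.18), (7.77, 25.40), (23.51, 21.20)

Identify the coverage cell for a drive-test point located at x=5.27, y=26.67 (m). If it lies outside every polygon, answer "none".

none

Cast a ray rightward from (5.27, 26.67). For each polygon, the edges (by vertex number in listed order) whose endpoints lie on opposite sides of y = 26.67, where each meets that height, and whether that is right or left of the point:
Outer: 5–6 at x≈8.349 (right), 7–1 at x≈21.275 (right) → 2 crossings.
South: 3–4 at x≈15.753 (right), 7–1 at x≈24.764 (right) → 2 crossings.
North: 3–4 at x≈6.465 (right), 5–1 at x≈19.645 (right) → 2 crossings.
Upper: 1–2 at x≈25.272 (right), 5–6 at x≈8.434 (right) → 2 crossings.
All counts are even, so the point lies outside every listed polygon.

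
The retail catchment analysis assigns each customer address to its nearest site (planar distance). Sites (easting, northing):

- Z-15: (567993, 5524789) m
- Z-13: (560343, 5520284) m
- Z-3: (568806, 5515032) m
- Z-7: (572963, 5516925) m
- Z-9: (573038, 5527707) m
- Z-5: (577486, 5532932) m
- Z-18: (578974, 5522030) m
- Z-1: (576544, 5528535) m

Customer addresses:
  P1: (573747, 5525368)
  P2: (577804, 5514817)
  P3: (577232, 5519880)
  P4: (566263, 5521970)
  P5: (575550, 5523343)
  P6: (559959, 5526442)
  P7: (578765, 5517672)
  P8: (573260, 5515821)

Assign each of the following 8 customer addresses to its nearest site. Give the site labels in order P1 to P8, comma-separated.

Z-9, Z-7, Z-18, Z-15, Z-18, Z-13, Z-18, Z-7

P1 → Z-9 (d²=5973602.00)
P2 → Z-7 (d²=27878945.00)
P3 → Z-18 (d²=7657064.00)
P4 → Z-15 (d²=10939661.00)
P5 → Z-18 (d²=13447745.00)
P6 → Z-13 (d²=38068420.00)
P7 → Z-18 (d²=19035845.00)
P8 → Z-7 (d²=1307025.00)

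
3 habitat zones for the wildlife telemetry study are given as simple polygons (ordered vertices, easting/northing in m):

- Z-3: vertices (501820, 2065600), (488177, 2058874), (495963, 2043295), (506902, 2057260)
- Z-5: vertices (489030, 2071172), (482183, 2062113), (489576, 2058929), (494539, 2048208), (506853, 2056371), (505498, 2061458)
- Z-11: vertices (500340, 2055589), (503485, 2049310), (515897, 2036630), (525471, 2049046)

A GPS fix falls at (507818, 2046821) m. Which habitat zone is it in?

Z-11

Cast a ray rightward from (507818, 2046821). For each polygon, the edges (by vertex number in listed order) whose endpoints lie on opposite sides of northing = 2046821, where each meets that height, and whether that is right or left of the point:
Z-3: 2–3 at easting≈494200.8 (left), 3–4 at easting≈498725.0 (left) → 0 crossings.
Z-5: no edge straddles that height → 0 crossings.
Z-11: 2–3 at easting≈505921.4 (left), 3–4 at easting≈523755.3 (right) → 1 crossing.
Only Z-11 has an odd count, so the point is inside Z-11.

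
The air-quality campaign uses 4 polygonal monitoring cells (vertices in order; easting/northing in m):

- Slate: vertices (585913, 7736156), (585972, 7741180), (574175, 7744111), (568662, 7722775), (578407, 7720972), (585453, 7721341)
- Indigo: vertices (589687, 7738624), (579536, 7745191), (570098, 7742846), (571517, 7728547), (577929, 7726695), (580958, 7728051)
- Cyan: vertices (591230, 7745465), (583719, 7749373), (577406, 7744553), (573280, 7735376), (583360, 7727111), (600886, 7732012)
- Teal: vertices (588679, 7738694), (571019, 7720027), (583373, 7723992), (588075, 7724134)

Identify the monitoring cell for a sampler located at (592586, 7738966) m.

Cast a ray rightward from (592586, 7738966). For each polygon, the edges (by vertex number in listed order) whose endpoints lie on opposite sides of northing = 7738966, where each meets that height, and whether that is right or left of the point:
Slate: 1–2 at easting≈585946.0 (left), 3–4 at easting≈572845.6 (left) → 0 crossings.
Indigo: 1–2 at easting≈589158.4 (left), 3–4 at easting≈570483.0 (left) → 0 crossings.
Cyan: 3–4 at easting≈574894.1 (left), 6–1 at easting≈595894.7 (right) → 1 crossing.
Teal: no edge straddles that height → 0 crossings.
Only Cyan has an odd count, so the point is inside Cyan.

Cyan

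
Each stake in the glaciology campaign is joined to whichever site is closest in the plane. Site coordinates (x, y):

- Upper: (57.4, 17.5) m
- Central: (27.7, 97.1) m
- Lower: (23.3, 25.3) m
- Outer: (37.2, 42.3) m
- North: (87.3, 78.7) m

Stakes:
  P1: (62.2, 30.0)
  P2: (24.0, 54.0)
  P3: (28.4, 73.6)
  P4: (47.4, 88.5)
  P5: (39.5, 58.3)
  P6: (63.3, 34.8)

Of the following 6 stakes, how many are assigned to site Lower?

P1 → Upper
P2 → Outer
P3 → Central
P4 → Central
P5 → Outer
P6 → Upper
0 of the 6 go to Lower.

0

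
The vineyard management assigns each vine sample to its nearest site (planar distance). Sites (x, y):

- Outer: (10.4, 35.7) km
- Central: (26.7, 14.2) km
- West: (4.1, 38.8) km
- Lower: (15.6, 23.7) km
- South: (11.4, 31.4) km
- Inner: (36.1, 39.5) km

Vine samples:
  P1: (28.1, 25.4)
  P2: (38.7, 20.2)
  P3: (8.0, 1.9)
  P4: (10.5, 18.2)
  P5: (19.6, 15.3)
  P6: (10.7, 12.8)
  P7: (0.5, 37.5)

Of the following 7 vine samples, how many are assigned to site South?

P1 → Central
P2 → Central
P3 → Central
P4 → Lower
P5 → Central
P6 → Lower
P7 → West
0 of the 7 go to South.

0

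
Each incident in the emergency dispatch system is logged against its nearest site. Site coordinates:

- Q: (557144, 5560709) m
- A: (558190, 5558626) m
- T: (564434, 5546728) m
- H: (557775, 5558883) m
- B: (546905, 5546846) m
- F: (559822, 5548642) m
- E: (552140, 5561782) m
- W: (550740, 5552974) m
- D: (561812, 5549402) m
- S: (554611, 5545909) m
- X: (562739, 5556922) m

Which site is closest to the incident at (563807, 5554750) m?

Squared distances to each site:
Q: 79905250.000; A: 46574065.000; T: 64745613.000; H: 53466713.000; B: 348150820.000; F: 53187889.000; E: 185567913.000; W: 173900665.000; D: 32581129.000; S: 162729697.000; X: 5858208.000.
Minimum at X.

X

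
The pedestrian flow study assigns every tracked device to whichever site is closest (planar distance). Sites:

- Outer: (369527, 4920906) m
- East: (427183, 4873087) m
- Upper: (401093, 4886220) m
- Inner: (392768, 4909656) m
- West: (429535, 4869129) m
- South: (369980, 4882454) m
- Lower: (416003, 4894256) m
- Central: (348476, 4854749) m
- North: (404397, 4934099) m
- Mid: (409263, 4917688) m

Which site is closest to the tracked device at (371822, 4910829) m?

Outer

Squared distances to each site:
Outer: 106812954.000; East: 4489298885.000; Upper: 1462394322.000; Inner: 440110845.000; West: 5069680369.000; South: 808533589.000; Lower: 2226625090.000; Central: 3690002116.000; North: 1602623525.000; Mid: 1448874362.000.
Minimum at Outer.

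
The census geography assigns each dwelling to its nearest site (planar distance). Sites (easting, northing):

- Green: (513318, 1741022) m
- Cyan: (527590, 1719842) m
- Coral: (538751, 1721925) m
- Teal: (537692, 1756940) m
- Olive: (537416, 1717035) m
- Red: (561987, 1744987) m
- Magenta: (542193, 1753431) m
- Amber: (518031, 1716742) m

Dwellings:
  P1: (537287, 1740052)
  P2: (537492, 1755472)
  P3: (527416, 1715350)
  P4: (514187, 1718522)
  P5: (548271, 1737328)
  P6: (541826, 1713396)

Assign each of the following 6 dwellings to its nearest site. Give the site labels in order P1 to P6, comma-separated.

Magenta, Teal, Cyan, Amber, Red, Olive

P1 → Magenta (d²=203066477.00)
P2 → Teal (d²=2195024.00)
P3 → Cyan (d²=20208340.00)
P4 → Amber (d²=17944736.00)
P5 → Red (d²=246788937.00)
P6 → Olive (d²=32690421.00)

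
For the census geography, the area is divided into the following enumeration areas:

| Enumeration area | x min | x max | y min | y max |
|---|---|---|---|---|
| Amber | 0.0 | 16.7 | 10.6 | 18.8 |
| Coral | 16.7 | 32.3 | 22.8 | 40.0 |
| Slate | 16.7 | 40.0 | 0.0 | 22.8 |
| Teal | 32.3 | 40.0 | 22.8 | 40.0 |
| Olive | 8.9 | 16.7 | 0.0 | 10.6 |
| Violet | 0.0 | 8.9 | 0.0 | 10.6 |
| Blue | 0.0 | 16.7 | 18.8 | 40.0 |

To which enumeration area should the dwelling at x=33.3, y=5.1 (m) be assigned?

Slate

The point has x = 33.3 and y = 5.1.
Only Slate satisfies 16.7 ≤ x ≤ 40.0 and 0.0 ≤ y ≤ 22.8.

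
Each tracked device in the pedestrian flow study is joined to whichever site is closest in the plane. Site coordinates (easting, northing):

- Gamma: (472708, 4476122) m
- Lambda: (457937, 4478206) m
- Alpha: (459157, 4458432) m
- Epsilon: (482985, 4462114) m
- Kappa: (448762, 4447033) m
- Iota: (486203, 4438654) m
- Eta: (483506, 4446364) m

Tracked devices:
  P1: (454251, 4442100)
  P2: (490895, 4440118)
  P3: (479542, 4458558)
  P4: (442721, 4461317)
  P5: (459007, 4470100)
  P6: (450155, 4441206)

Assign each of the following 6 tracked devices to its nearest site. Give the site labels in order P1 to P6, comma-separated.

Kappa, Iota, Epsilon, Kappa, Lambda, Kappa

P1 → Kappa (d²=54463610.00)
P2 → Iota (d²=24158160.00)
P3 → Epsilon (d²=24499385.00)
P4 → Kappa (d²=240526337.00)
P5 → Lambda (d²=66852136.00)
P6 → Kappa (d²=35894378.00)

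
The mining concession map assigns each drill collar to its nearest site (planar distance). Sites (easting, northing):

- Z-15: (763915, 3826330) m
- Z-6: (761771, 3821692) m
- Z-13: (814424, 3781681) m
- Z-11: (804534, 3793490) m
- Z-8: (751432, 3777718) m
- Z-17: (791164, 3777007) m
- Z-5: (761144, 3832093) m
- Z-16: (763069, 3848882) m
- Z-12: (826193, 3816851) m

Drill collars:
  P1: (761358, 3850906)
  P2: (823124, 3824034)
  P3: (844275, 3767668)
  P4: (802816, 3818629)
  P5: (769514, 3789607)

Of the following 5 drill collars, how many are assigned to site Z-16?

P1 → Z-16
P2 → Z-12
P3 → Z-13
P4 → Z-12
P5 → Z-8
1 of the 5 goes to Z-16.

1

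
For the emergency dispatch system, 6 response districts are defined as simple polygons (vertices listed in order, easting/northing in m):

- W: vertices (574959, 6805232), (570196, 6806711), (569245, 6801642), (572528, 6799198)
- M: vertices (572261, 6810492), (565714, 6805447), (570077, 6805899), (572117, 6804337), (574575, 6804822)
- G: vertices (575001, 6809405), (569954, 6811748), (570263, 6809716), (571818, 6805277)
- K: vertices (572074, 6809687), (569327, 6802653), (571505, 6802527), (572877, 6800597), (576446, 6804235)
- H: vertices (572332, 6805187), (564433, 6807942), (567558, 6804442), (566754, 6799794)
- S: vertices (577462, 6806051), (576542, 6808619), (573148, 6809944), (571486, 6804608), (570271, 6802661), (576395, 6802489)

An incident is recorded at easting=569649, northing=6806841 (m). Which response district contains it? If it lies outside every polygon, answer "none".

Cast a ray rightward from (569649, 6806841). For each polygon, the edges (by vertex number in listed order) whose endpoints lie on opposite sides of northing = 6806841, where each meets that height, and whether that is right or left of the point:
W: no edge straddles that height → 0 crossings.
M: 1–2 at easting≈567523.0 (left), 5–1 at easting≈573751.0 (right) → 1 crossing.
G: 3–4 at easting≈571270.1 (right), 4–1 at easting≈573024.0 (right) → 2 crossings.
K: 1–2 at easting≈570962.5 (right), 5–1 at easting≈574356.2 (right) → 2 crossings.
H: 1–2 at easting≈567589.7 (left), 2–3 at easting≈565416.0 (left) → 0 crossings.
S: 1–2 at easting≈577179.0 (right), 3–4 at easting≈572181.5 (right) → 2 crossings.
Only M has an odd count, so the point is inside M.

M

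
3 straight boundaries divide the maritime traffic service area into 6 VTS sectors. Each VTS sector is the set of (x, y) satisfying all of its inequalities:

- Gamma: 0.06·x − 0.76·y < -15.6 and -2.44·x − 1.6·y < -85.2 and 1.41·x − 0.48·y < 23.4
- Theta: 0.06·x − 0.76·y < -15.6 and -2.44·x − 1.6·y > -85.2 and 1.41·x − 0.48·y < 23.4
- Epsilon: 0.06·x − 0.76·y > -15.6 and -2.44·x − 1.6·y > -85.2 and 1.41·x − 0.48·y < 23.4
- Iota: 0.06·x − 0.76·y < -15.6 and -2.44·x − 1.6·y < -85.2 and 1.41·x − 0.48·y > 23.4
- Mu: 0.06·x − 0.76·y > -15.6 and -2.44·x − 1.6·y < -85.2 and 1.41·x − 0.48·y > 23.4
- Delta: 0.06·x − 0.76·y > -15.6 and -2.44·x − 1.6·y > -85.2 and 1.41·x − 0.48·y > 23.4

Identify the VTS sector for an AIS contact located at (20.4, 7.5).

Delta

0.06·20.4 − 0.76·7.5 = -4.476, which is > -15.6
-2.44·20.4 − 1.6·7.5 = -61.776, which is > -85.2
1.41·20.4 − 0.48·7.5 = 25.164, which is > 23.4
This sign pattern matches Delta.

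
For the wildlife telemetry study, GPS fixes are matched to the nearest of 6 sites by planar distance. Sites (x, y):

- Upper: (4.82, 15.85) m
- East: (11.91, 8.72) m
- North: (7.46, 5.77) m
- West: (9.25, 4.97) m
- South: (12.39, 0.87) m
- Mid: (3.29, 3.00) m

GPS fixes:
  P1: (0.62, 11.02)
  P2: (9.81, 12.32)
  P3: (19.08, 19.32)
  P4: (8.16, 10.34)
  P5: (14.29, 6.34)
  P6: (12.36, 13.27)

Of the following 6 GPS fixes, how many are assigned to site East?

P1 → Upper
P2 → East
P3 → East
P4 → East
P5 → East
P6 → East
5 of the 6 go to East.

5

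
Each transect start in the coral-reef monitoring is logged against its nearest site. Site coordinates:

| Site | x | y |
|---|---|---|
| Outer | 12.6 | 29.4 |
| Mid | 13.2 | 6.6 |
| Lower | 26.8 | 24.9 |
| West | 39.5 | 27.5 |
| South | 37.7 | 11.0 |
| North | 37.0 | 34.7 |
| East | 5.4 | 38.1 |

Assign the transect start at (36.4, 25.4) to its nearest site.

Squared distances to each site:
Outer: 582.440; Mid: 891.680; Lower: 92.410; West: 14.020; South: 209.050; North: 86.850; East: 1122.290.
Minimum at West.

West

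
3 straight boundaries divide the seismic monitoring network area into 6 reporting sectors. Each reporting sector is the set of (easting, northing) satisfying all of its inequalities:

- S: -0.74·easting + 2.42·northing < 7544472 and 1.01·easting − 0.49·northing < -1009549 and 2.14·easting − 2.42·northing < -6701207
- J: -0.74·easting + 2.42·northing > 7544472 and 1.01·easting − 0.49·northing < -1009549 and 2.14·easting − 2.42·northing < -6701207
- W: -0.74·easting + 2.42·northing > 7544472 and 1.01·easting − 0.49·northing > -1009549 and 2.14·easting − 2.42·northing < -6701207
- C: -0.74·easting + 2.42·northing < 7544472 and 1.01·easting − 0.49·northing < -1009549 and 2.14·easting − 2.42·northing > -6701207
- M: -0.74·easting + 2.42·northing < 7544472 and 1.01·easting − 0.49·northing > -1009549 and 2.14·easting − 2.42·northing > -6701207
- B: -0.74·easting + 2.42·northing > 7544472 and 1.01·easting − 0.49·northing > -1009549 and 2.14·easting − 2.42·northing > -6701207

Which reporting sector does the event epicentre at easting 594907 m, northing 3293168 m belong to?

C

-0.74·594907 + 2.42·3293168 = 7529235.380, which is < 7544472
1.01·594907 − 0.49·3293168 = -1012796.250, which is < -1009549
2.14·594907 − 2.42·3293168 = -6696365.580, which is > -6701207
This sign pattern matches C.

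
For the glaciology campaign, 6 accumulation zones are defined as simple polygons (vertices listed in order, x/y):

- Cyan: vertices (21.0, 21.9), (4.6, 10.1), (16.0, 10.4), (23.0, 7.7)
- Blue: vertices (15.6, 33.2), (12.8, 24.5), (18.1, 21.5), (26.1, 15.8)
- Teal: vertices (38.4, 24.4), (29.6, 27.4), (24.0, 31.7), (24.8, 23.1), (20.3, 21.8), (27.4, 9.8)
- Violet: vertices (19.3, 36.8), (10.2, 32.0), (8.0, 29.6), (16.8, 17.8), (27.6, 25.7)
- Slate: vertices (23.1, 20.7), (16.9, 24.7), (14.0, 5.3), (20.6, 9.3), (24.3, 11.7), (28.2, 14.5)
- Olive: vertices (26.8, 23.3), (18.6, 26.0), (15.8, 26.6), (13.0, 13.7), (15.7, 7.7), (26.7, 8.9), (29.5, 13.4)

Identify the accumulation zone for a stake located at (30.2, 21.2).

Teal

Cast a ray rightward from (30.2, 21.2). For each polygon, the edges (by vertex number in listed order) whose endpoints lie on opposite sides of y = 21.2, where each meets that height, and whether that is right or left of the point:
Cyan: 1–2 at x≈20.03 (left), 4–1 at x≈21.10 (left) → 0 crossings.
Blue: 3–4 at x≈18.52 (left), 4–1 at x≈22.84 (left) → 0 crossings.
Teal: 5–6 at x≈20.66 (left), 6–1 at x≈35.99 (right) → 1 crossing.
Violet: 3–4 at x≈14.26 (left), 4–5 at x≈21.45 (left) → 0 crossings.
Slate: 1–2 at x≈22.33 (left), 2–3 at x≈16.38 (left) → 0 crossings.
Olive: 3–4 at x≈14.63 (left), 7–1 at x≈27.37 (left) → 0 crossings.
Only Teal has an odd count, so the point is inside Teal.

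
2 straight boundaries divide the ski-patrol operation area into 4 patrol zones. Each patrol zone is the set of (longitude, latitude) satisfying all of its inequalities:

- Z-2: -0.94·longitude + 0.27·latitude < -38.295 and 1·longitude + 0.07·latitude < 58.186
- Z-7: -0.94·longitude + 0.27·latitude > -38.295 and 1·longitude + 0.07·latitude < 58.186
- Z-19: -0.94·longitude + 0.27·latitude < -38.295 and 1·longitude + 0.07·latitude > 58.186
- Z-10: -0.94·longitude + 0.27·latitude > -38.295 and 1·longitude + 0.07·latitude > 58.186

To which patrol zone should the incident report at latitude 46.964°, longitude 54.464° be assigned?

Z-2

-0.94·54.464 + 0.27·46.964 = -38.516, which is < -38.295
1·54.464 + 0.07·46.964 = 57.751, which is < 58.186
This sign pattern matches Z-2.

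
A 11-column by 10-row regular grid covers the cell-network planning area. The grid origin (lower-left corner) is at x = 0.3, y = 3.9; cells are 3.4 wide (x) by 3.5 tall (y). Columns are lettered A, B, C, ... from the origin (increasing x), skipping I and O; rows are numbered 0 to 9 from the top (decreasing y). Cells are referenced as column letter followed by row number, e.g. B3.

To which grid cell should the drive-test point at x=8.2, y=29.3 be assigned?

Column index: ⌊(8.2 − 0.3) / 3.4⌋ = ⌊2.324⌋ = 2 → column C
Row offset from origin: ⌊(29.3 − 3.9) / 3.5⌋ = ⌊7.257⌋ = 7 → row 2 (counted from top)

C2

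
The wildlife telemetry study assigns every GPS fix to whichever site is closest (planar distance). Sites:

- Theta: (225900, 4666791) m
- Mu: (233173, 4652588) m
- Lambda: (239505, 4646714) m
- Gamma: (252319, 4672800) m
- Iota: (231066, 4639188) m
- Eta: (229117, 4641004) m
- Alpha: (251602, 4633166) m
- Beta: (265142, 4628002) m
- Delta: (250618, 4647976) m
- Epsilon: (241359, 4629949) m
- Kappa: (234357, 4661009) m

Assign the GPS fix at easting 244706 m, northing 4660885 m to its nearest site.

Squared distances to each site:
Theta: 388546472.000; Mu: 201850298.000; Lambda: 227867642.000; Gamma: 199924994.000; Iota: 656809409.000; Eta: 638271082.000; Alpha: 815897777.000; Beta: 1498921785.000; Delta: 201594025.000; Epsilon: 968238505.000; Kappa: 107117177.000.
Minimum at Kappa.

Kappa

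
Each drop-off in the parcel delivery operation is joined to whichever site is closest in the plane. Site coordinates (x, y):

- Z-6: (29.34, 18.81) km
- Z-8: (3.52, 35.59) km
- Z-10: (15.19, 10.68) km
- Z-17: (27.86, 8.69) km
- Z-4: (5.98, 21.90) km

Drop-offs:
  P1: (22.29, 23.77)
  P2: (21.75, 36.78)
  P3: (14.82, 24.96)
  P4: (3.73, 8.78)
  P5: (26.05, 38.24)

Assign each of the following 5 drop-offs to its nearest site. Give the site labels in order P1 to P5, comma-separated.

Z-6, Z-8, Z-4, Z-10, Z-6

P1 → Z-6 (d²=74.30)
P2 → Z-8 (d²=333.75)
P3 → Z-4 (d²=87.51)
P4 → Z-10 (d²=134.94)
P5 → Z-6 (d²=388.35)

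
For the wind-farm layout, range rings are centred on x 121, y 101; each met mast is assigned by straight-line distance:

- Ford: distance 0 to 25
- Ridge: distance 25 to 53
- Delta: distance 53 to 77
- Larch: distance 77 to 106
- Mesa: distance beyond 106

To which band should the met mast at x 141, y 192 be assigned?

Larch

Distance = √((141−121)² + (192−101)²) = √(400.000 + 8281.000) = 93.172.
77 ≤ 93.172 < 106 → Larch.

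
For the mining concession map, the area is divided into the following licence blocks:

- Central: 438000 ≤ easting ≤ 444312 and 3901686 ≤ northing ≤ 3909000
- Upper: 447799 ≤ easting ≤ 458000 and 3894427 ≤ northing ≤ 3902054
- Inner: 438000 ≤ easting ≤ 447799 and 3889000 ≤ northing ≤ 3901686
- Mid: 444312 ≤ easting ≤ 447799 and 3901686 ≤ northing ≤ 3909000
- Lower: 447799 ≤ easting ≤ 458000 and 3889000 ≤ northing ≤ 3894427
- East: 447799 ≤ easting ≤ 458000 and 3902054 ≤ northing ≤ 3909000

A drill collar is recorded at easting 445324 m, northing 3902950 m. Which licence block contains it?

The point has easting = 445324 and northing = 3902950.
Only Mid satisfies 444312 ≤ easting ≤ 447799 and 3901686 ≤ northing ≤ 3909000.

Mid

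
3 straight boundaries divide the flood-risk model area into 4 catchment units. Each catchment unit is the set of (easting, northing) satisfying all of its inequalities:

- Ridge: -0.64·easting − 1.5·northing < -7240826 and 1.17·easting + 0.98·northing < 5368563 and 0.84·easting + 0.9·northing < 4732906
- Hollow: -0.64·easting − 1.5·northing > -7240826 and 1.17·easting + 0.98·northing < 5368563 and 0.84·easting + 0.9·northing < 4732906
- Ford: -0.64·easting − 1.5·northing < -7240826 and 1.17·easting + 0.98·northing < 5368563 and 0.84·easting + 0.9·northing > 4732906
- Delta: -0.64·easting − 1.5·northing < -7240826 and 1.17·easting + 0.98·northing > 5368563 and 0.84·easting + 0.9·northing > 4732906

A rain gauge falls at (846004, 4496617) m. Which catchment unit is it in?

-0.64·846004 − 1.5·4496617 = -7286368.060, which is < -7240826
1.17·846004 + 0.98·4496617 = 5396509.340, which is > 5368563
0.84·846004 + 0.9·4496617 = 4757598.660, which is > 4732906
This sign pattern matches Delta.

Delta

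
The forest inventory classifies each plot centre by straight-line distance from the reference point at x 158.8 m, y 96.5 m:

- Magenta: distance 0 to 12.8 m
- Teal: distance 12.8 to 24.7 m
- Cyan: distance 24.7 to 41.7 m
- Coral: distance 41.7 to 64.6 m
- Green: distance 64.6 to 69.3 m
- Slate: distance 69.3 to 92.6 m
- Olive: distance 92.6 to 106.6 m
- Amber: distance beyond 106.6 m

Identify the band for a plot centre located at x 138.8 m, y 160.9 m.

Distance = √((138.8−158.8)² + (160.9−96.5)²) = √(400.000 + 4147.360) = 67.434 m.
64.6 ≤ 67.434 < 69.3 → Green.

Green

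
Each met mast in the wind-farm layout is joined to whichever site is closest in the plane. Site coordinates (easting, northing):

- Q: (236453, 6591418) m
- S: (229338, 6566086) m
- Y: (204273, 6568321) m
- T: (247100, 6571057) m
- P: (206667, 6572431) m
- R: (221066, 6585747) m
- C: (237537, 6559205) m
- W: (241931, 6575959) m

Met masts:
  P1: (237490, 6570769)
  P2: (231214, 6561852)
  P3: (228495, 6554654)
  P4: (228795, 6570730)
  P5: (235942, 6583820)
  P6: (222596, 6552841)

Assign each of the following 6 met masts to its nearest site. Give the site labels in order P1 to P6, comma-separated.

W, S, C, S, Q, S

P1 → W (d²=46658581.00)
P2 → S (d²=21446132.00)
P3 → C (d²=102469365.00)
P4 → S (d²=21861585.00)
P5 → Q (d²=57990725.00)
P6 → S (d²=220884589.00)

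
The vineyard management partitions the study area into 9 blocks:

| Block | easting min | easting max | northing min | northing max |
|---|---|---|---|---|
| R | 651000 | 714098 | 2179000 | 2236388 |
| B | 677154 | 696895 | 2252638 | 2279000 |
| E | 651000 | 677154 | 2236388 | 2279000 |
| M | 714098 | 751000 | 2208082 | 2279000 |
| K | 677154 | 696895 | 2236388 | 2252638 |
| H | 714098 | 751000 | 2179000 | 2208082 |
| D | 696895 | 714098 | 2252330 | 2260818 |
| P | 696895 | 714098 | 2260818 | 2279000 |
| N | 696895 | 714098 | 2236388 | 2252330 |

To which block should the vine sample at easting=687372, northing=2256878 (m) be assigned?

The point has easting = 687372 and northing = 2256878.
Only B satisfies 677154 ≤ easting ≤ 696895 and 2252638 ≤ northing ≤ 2279000.

B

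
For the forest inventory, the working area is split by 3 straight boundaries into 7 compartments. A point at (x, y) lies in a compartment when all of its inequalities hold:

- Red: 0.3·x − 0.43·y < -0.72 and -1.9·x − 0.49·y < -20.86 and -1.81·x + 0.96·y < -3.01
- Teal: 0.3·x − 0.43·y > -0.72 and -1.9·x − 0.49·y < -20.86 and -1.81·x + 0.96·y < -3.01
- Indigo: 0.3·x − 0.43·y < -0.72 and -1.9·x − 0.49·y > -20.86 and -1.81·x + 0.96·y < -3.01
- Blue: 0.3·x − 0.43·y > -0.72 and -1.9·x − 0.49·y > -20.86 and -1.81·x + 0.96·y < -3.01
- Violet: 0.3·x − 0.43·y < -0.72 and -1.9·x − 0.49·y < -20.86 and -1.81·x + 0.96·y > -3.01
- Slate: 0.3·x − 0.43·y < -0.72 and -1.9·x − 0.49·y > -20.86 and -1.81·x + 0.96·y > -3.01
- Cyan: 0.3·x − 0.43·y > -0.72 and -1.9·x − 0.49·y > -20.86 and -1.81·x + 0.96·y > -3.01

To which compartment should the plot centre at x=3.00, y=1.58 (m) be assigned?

0.3·3.00 − 0.43·1.58 = 0.221, which is > -0.72
-1.9·3.00 − 0.49·1.58 = -6.474, which is > -20.86
-1.81·3.00 + 0.96·1.58 = -3.913, which is < -3.01
This sign pattern matches Blue.

Blue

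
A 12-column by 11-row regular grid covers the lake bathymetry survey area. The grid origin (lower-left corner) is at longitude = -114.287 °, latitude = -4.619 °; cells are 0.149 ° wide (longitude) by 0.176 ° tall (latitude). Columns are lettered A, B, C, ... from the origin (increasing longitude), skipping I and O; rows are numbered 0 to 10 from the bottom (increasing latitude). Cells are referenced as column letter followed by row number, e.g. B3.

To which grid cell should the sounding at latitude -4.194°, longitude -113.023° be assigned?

J2

Column index: ⌊(-113.023 − -114.287) / 0.149⌋ = ⌊8.483⌋ = 8 → column J
Row offset from origin: ⌊(-4.194 − -4.619) / 0.176⌋ = ⌊2.415⌋ = 2 → row 2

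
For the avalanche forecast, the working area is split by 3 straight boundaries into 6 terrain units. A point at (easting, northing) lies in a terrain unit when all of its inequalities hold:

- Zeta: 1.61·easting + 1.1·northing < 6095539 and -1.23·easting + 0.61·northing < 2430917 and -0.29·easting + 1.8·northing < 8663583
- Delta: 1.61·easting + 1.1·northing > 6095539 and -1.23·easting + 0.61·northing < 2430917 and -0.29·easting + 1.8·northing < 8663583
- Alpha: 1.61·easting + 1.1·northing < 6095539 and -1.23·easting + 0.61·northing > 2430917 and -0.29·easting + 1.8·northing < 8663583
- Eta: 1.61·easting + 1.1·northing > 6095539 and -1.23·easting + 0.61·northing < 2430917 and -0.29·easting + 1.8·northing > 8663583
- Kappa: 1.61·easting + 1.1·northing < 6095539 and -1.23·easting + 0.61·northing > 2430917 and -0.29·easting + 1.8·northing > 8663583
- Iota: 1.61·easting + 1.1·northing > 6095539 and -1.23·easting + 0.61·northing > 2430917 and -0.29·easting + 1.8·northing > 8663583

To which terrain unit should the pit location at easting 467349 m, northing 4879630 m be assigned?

Delta

1.61·467349 + 1.1·4879630 = 6120024.890, which is > 6095539
-1.23·467349 + 0.61·4879630 = 2401735.030, which is < 2430917
-0.29·467349 + 1.8·4879630 = 8647802.790, which is < 8663583
This sign pattern matches Delta.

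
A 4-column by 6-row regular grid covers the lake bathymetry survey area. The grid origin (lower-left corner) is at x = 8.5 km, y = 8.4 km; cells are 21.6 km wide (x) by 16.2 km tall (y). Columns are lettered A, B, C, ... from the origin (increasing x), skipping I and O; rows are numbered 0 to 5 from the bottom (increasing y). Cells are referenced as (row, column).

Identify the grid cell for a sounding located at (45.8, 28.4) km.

(1, B)

Column index: ⌊(45.8 − 8.5) / 21.6⌋ = ⌊1.727⌋ = 1 → column B
Row offset from origin: ⌊(28.4 − 8.4) / 16.2⌋ = ⌊1.235⌋ = 1 → row 1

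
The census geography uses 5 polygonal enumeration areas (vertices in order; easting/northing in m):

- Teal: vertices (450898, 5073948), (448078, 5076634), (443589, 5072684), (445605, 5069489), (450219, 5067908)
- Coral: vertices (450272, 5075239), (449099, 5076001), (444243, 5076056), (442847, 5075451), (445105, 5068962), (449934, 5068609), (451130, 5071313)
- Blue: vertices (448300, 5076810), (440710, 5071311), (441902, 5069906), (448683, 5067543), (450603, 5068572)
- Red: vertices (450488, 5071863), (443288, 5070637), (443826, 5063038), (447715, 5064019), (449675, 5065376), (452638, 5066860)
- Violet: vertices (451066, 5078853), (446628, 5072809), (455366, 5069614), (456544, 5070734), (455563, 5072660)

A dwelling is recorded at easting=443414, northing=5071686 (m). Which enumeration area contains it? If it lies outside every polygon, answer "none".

Blue

Cast a ray rightward from (443414, 5071686). For each polygon, the edges (by vertex number in listed order) whose endpoints lie on opposite sides of northing = 5071686, where each meets that height, and whether that is right or left of the point:
Teal: 3–4 at easting≈444218.7 (right), 5–1 at easting≈450643.7 (right) → 2 crossings.
Coral: 4–5 at easting≈444157.1 (right), 7–1 at easting≈451048.5 (right) → 2 crossings.
Blue: 1–2 at easting≈441227.6 (left), 5–1 at easting≈449732.5 (right) → 1 crossing.
Red: 1–2 at easting≈449448.5 (right), 6–1 at easting≈450564.1 (right) → 2 crossings.
Violet: 2–3 at easting≈449699.3 (right), 4–5 at easting≈456059.1 (right) → 2 crossings.
Only Blue has an odd count, so the point is inside Blue.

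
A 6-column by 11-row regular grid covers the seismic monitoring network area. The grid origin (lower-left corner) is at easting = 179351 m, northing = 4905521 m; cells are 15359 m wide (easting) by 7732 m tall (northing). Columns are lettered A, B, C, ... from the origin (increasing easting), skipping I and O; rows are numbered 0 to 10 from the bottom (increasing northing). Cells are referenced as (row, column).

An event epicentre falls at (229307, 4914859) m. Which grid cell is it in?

(1, D)

Column index: ⌊(229307 − 179351) / 15359⌋ = ⌊3.253⌋ = 3 → column D
Row offset from origin: ⌊(4914859 − 4905521) / 7732⌋ = ⌊1.208⌋ = 1 → row 1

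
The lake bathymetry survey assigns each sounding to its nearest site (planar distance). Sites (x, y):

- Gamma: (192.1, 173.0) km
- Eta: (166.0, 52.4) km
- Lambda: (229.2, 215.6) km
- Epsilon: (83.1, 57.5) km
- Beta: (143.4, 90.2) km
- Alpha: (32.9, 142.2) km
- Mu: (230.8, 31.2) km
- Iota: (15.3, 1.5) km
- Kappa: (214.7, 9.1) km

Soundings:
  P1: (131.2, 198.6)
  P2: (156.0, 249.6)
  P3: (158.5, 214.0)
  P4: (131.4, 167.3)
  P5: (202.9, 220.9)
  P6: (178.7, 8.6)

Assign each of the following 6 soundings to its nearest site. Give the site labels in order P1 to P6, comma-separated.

Gamma, Lambda, Gamma, Gamma, Lambda, Kappa

P1 → Gamma (d²=4364.17)
P2 → Lambda (d²=6514.24)
P3 → Gamma (d²=2809.96)
P4 → Gamma (d²=3716.98)
P5 → Lambda (d²=719.78)
P6 → Kappa (d²=1296.25)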